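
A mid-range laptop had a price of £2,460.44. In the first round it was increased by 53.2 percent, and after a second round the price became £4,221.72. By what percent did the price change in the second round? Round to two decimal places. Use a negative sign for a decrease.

12.00%

After the first round: £2,460.44 × 1.532 = £3769.39408.
Second-round multiplier: £4,221.72 ÷ £3769.39408 ≈ 1.12.
That is a change of 12.00%.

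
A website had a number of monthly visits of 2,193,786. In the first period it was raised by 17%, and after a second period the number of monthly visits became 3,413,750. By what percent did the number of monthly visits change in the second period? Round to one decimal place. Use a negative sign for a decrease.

33.0%

After the first period: 2,193,786 × 1.17 = 2566729.62.
Second-period multiplier: 3,413,750 ÷ 2566729.62 ≈ 1.33.
That is a change of 33.0%.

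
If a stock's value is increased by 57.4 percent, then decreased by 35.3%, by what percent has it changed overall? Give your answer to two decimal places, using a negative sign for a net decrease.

A 57.4% increase multiplies by 1.574.
Then a 35.3% decrease: 1.574 × 0.647 = 1.018378.
Overall factor 1.018378, i.e. 1.84%.

1.84%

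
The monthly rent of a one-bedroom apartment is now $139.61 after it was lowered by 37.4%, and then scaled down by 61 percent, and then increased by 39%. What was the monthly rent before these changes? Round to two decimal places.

The overall multiplier applied was 0.626 × 0.39 × 1.39 = 0.3393546.
So the original monthly rent was $139.61 ÷ 0.3393546 ≈ $411.40.

$411.40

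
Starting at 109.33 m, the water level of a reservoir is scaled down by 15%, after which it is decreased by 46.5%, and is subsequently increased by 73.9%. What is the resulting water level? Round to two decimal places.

86.46 m

Apply the 15% decrease: 109.33 × 0.85 = 92.9305.
Apply the 46.5% decrease: 92.9305 × 0.535 = 49.7178175.
Apply the 73.9% increase: 49.7178175 × 1.739 = 86.4592846325 ≈ 86.46.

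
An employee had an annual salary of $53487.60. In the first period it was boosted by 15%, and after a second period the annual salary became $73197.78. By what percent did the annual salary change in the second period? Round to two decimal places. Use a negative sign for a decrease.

19.00%

After the first period: $53487.60 × 1.15 = $61510.74.
Second-period multiplier: $73197.78 ÷ $61510.74 ≈ 1.19.
That is a change of 19.00%.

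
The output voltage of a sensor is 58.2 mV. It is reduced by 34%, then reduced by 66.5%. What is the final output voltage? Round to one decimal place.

Each change multiplies by a factor: 0.66 × 0.335 = 0.2211.
58.2 × 0.2211 = 12.86802 ≈ 12.9.

12.9 mV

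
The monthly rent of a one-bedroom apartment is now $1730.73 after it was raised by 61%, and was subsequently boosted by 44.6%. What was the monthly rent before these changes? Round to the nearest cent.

$743.42

The overall multiplier applied was 1.61 × 1.446 = 2.32806.
So the original monthly rent was $1730.73 ÷ 2.32806 ≈ $743.42.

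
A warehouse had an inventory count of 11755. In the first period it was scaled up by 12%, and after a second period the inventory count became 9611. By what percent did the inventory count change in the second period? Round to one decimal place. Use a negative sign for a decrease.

After the first period: 11755 × 1.12 = 13165.6.
Second-period multiplier: 9611 ÷ 13165.6 ≈ 0.73001.
That is a change of -27.0%.

-27.0%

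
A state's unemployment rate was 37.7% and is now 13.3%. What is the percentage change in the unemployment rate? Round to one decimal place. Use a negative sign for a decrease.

The change is 13.3 − 37.7 = -24.4 percentage points.
Relative to the original 37.7%, that is -24.4 ÷ 37.7 ≈ -64.7%.

-64.7%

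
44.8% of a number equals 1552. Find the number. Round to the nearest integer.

1552 ÷ 0.448 ≈ 3464.

3464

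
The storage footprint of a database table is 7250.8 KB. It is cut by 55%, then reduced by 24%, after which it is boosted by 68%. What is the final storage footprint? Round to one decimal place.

55% decrease: 7250.8 × 0.45 = 3262.86.
24% decrease: 3262.86 × 0.76 = 2479.7736.
Apply the 68% increase: 2479.7736 × 1.68 = 4166.019648 ≈ 4166.0.

4166.0 KB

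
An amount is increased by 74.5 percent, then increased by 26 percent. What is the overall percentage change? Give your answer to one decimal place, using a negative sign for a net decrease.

119.9%

A 74.5% increase multiplies by 1.745.
Then a 26% increase: 1.745 × 1.26 = 2.1987.
Overall factor 2.1987, i.e. 119.9%.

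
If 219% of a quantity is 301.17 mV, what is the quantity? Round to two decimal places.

301.17 mV ÷ 2.19 ≈ 137.52 mV.

137.52 mV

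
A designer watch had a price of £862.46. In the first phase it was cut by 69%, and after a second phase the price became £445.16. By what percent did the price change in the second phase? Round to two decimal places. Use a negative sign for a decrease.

66.50%

After the first phase: £862.46 × 0.31 = £267.3626.
Second-phase multiplier: £445.16 ÷ £267.3626 ≈ 1.665005.
That is a change of 66.50%.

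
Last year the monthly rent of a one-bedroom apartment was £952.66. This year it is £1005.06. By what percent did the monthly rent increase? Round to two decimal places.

Change: £1005.06 − £952.66 = £52.40.
Relative to the original: £52.40 ÷ £952.66 ≈ 5.50%.
So the monthly rent increased by 5.50%.

5.50%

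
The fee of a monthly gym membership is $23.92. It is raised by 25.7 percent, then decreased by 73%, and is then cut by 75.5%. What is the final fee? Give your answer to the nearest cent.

$1.99

After the 25.7% increase: $23.92 × 1.257 = $30.06744.
Apply the 73% decrease: $30.06744 × 0.27 = $8.1182088.
75.5% decrease: $8.1182088 × 0.245 = $1.988961156 ≈ $1.99.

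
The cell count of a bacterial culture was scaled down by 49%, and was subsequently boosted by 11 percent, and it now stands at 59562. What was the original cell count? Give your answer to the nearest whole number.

105215

Undoing the 11% increase: 59562 ÷ 1.11 ≈ 53659.459459.
Undoing the 49% decrease: 53659.459459 ÷ 0.51 ≈ 105215.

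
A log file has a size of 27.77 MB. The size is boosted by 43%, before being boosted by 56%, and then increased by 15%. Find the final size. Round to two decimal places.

Apply the 43% increase: 27.77 × 1.43 = 39.7111.
Apply the 56% increase: 39.7111 × 1.56 = 61.949316.
After the 15% increase: 61.949316 × 1.15 = 71.2417134 ≈ 71.24.

71.24 MB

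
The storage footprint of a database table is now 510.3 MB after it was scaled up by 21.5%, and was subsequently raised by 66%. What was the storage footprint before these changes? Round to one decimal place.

253.0 MB

The overall multiplier applied was 1.215 × 1.66 = 2.0169.
So the original storage footprint was 510.3 ÷ 2.0169 ≈ 253.0 MB.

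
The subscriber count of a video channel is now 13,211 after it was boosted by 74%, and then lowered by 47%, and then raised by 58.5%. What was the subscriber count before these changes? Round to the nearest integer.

The overall multiplier applied was 1.74 × 0.53 × 1.585 = 1.461687.
So the original subscriber count was 13,211 ÷ 1.461687 ≈ 9,038.

9,038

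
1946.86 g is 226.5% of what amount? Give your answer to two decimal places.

859.54 g

1946.86 g ÷ 2.265 ≈ 859.54 g.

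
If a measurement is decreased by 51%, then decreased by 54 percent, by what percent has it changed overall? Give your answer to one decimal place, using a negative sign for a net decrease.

-77.5%

The combined multiplier is 0.49 × 0.46 = 0.2254.
That corresponds to a decrease of 77.5%.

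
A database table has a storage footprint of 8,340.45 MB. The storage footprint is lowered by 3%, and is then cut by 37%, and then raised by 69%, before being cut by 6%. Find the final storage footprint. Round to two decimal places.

Each change multiplies by a factor: 0.97 × 0.63 × 1.69 × 0.94 = 0.97079346.
8,340.45 × 0.97079346 = 8096.854313457 ≈ 8,096.85.

8,096.85 MB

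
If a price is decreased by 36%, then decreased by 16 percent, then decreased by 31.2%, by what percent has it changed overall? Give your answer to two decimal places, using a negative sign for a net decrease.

A 36% decrease multiplies by 0.64.
Then a 16% decrease: 0.64 × 0.84 = 0.5376.
Then a 31.2% decrease: 0.5376 × 0.688 = 0.3698688.
Overall factor 0.3698688, i.e. -63.01%.

-63.01%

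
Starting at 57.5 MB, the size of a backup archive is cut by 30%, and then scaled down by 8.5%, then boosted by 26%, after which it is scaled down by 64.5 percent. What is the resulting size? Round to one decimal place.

30% decrease: 57.5 × 0.7 = 40.25.
Apply the 8.5% decrease: 40.25 × 0.915 = 36.82875.
After the 26% increase: 36.82875 × 1.26 = 46.404225.
After the 64.5% decrease: 46.404225 × 0.355 = 16.473499875 ≈ 16.5.

16.5 MB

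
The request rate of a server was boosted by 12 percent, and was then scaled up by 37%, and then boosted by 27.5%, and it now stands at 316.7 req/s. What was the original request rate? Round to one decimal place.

161.9 req/s

The overall multiplier applied was 1.12 × 1.37 × 1.275 = 1.95636.
So the original request rate was 316.7 ÷ 1.95636 ≈ 161.9 req/s.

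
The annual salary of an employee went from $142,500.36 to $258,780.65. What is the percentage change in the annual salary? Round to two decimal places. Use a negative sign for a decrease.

81.60%

Change: $258,780.65 − $142,500.36 = $116,280.29.
Relative to the original: $116,280.29 ÷ $142,500.36 ≈ 81.60%.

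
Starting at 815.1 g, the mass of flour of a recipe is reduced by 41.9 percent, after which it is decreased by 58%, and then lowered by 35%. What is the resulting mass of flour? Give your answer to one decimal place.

129.3 g

Each change multiplies by a factor: 0.581 × 0.42 × 0.65 = 0.158613.
815.1 × 0.158613 = 129.2854563 ≈ 129.3.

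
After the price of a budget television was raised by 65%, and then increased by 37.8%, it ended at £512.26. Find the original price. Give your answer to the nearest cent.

£225.30

The overall multiplier applied was 1.65 × 1.378 = 2.2737.
So the original price was £512.26 ÷ 2.2737 ≈ £225.30.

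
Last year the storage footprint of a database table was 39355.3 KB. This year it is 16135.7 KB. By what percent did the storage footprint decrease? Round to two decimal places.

59.00%

Change: 16135.7 − 39355.3 = -23219.6.
Relative to the original: -23219.6 ÷ 39355.3 ≈ -59.00%.
So the storage footprint decreased by 59.00%.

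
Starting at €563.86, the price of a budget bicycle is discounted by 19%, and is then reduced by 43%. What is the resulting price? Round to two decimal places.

€260.33

After the 19% decrease: €563.86 × 0.81 = €456.7266.
After the 43% decrease: €456.7266 × 0.57 = €260.334162 ≈ €260.33.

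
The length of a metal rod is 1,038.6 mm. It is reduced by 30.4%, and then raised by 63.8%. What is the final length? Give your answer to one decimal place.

1,184.1 mm

Each change multiplies by a factor: 0.696 × 1.638 = 1.140048.
1,038.6 × 1.140048 = 1184.0538528 ≈ 1,184.1.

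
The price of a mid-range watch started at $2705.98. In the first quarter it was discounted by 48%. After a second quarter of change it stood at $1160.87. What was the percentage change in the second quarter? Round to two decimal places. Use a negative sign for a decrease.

-17.50%

After the first quarter: $2705.98 × 0.52 = $1407.1096.
Second-quarter multiplier: $1160.87 ÷ $1407.1096 ≈ 0.825003.
That is a change of -17.50%.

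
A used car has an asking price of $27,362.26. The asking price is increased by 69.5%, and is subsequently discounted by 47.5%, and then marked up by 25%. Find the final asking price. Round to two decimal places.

$30,436.24

69.5% increase: $27,362.26 × 1.695 = $46379.0307.
47.5% decrease: $46379.0307 × 0.525 = $24348.9911175.
Apply the 25% increase: $24348.9911175 × 1.25 = $30436.238896875 ≈ $30,436.24.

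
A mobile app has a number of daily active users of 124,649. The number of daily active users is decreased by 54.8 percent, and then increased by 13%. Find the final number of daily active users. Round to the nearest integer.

Apply the 54.8% decrease: 124,649 × 0.452 = 56341.348.
13% increase: 56341.348 × 1.13 = 63665.72324 ≈ 63,666.

63,666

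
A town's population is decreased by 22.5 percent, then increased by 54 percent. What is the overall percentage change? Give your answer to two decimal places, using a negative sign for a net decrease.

19.35%

The combined multiplier is 0.775 × 1.54 = 1.1935.
That corresponds to an increase of 19.35%.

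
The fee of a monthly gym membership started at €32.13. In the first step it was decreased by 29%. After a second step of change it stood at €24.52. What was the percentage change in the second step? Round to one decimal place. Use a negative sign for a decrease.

After the first step: €32.13 × 0.71 = €22.8123.
Second-step multiplier: €24.52 ÷ €22.8123 ≈ 1.07486.
That is a change of 7.5%.

7.5%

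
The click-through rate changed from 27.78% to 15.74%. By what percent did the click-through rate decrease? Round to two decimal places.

The change is 15.74 − 27.78 = -12.04 percentage points.
Relative to the original 27.78%, that is -12.04 ÷ 27.78 ≈ -43.34%.
So the click-through rate fell by 43.34%.

43.34%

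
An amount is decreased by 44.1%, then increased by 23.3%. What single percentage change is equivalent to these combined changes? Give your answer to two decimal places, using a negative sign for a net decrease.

-31.08%

The combined multiplier is 0.559 × 1.233 = 0.689247.
That corresponds to a decrease of 31.08%.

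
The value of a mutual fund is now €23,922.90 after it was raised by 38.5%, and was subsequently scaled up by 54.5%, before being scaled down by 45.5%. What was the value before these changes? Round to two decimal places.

Undoing the 45.5% decrease: €23,922.90 ÷ 0.545 ≈ €43895.229358.
Undoing the 54.5% increase: €43895.229358 ÷ 1.545 ≈ €28411.151688.
Undoing the 38.5% increase: €28411.151688 ÷ 1.385 ≈ €20,513.47.

€20,513.47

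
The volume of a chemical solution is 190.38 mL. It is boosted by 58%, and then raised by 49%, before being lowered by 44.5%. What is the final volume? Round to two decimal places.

248.75 mL

Each change multiplies by a factor: 1.58 × 1.49 × 0.555 = 1.306581.
190.38 × 1.306581 = 248.74689078 ≈ 248.75.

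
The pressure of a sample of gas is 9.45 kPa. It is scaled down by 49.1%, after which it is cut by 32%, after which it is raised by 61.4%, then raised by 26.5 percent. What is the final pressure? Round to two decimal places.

6.68 kPa

Each change multiplies by a factor: 0.509 × 0.68 × 1.614 × 1.265 = 0.7066766652.
9.45 × 0.7066766652 = 6.67809448614 ≈ 6.68.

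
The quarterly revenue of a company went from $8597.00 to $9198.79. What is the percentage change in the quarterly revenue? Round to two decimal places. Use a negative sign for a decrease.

Change: $9198.79 − $8597.00 = $601.79.
Relative to the original: $601.79 ÷ $8597.00 = 7.00%.

7.00%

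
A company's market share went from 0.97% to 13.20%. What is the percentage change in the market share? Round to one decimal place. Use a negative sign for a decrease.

1260.8%

The change is 13.20 − 0.97 = 12.23 percentage points.
Relative to the original 0.97%, that is 12.23 ÷ 0.97 ≈ 1260.8%.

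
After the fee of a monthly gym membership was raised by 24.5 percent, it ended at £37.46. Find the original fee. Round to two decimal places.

The overall multiplier applied was 1.245.
So the original fee was £37.46 ÷ 1.245 ≈ £30.09.

£30.09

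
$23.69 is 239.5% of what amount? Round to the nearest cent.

$9.89

$23.69 ÷ 2.395 ≈ $9.89.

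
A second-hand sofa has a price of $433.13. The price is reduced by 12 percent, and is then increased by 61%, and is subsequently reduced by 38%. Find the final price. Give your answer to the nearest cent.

Each change multiplies by a factor: 0.88 × 1.61 × 0.62 = 0.878416.
$433.13 × 0.878416 = $380.46832208 ≈ $380.47.

$380.47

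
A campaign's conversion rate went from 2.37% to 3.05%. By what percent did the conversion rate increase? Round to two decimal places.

28.69%

The change is 3.05 − 2.37 = 0.68 percentage points.
Relative to the original 2.37%, that is 0.68 ÷ 2.37 ≈ 28.69%.
So the conversion rate rose by 28.69%.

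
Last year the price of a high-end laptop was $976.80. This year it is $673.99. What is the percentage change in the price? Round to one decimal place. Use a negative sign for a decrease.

Change: $673.99 − $976.80 = -$302.81.
Relative to the original: -$302.81 ÷ $976.80 ≈ -31.0%.

-31.0%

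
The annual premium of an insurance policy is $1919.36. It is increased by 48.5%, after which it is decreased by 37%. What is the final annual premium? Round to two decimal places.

Each change multiplies by a factor: 1.485 × 0.63 = 0.93555.
$1919.36 × 0.93555 = $1795.657248 ≈ $1795.66.

$1795.66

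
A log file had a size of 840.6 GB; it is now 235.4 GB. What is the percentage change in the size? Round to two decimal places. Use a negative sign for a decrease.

Change: 235.4 − 840.6 = -605.2.
Relative to the original: -605.2 ÷ 840.6 ≈ -72.00%.

-72.00%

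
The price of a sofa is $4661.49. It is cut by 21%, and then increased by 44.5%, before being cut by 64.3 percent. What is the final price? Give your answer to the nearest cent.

Each change multiplies by a factor: 0.79 × 1.445 × 0.357 = 0.40753335.
$4661.49 × 0.40753335 = $1899.7126356915 ≈ $1899.71.

$1899.71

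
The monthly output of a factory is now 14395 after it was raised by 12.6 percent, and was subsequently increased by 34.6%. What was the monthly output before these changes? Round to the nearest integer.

The overall multiplier applied was 1.126 × 1.346 = 1.515596.
So the original monthly output was 14395 ÷ 1.515596 ≈ 9498.

9498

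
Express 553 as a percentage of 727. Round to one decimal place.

553 ÷ 727 ≈ 76.1%.

76.1%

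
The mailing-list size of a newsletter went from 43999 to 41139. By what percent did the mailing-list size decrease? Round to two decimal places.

6.50%

Change: 41139 − 43999 = -2860.
Relative to the original: -2860 ÷ 43999 ≈ -6.50%.
So the mailing-list size decreased by 6.50%.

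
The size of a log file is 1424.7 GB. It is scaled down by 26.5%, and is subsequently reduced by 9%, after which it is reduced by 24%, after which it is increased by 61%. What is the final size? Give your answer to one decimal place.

Apply the 26.5% decrease: 1424.7 × 0.735 = 1047.1545.
9% decrease: 1047.1545 × 0.91 = 952.910595.
After the 24% decrease: 952.910595 × 0.76 = 724.2120522.
61% increase: 724.2120522 × 1.61 = 1165.981404042 ≈ 1166.0.

1166.0 GB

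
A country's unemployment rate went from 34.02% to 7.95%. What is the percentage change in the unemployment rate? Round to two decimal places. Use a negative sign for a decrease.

The change is 7.95 − 34.02 = -26.07 percentage points.
Relative to the original 34.02%, that is -26.07 ÷ 34.02 ≈ -76.63%.

-76.63%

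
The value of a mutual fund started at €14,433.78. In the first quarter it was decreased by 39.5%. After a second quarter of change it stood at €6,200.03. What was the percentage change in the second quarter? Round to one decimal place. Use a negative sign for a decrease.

After the first quarter: €14,433.78 × 0.605 = €8732.4369.
Second-quarter multiplier: €6,200.03 ÷ €8732.4369 ≈ 0.71.
That is a change of -29.0%.

-29.0%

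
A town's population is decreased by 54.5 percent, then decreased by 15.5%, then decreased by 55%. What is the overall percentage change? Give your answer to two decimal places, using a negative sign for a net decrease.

-82.70%

The combined multiplier is 0.455 × 0.845 × 0.45 = 0.17301375.
That corresponds to a decrease of 82.70%.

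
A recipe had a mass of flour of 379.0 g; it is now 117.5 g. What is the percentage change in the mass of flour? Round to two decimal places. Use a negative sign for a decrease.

Change: 117.5 − 379.0 = -261.5.
Relative to the original: -261.5 ÷ 379.0 ≈ -69.00%.

-69.00%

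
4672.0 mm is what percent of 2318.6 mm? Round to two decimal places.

4672.0 mm ÷ 2318.6 mm ≈ 201.50%.

201.50%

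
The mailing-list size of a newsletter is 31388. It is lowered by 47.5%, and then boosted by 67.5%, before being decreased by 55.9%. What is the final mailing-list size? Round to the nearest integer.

12172

47.5% decrease: 31388 × 0.525 = 16478.7.
67.5% increase: 16478.7 × 1.675 = 27601.8225.
55.9% decrease: 27601.8225 × 0.441 = 12172.4037225 ≈ 12172.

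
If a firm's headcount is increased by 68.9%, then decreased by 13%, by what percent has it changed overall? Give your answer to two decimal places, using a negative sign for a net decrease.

46.94%

The combined multiplier is 1.689 × 0.87 = 1.46943.
That corresponds to an increase of 46.94%.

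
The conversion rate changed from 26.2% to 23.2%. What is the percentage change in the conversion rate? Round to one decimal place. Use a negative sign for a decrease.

The change is 23.2 − 26.2 = -3.0 percentage points.
Relative to the original 26.2%, that is -3.0 ÷ 26.2 ≈ -11.5%.

-11.5%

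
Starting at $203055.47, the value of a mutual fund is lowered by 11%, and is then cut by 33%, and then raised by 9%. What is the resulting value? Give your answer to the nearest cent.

Apply the 11% decrease: $203055.47 × 0.89 = $180719.3683.
After the 33% decrease: $180719.3683 × 0.67 = $121081.976761.
After the 9% increase: $121081.976761 × 1.09 = $131979.35466949 ≈ $131979.35.

$131979.35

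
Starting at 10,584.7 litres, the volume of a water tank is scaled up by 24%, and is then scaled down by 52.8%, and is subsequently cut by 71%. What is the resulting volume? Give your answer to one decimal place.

1,796.6 litres

Each change multiplies by a factor: 1.24 × 0.472 × 0.29 = 0.1697312.
10,584.7 × 0.1697312 = 1796.55383264 ≈ 1,796.6.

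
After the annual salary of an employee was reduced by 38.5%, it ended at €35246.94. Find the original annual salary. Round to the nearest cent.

€57312.10

The overall multiplier applied was 0.615.
So the original annual salary was €35246.94 ÷ 0.615 ≈ €57312.10.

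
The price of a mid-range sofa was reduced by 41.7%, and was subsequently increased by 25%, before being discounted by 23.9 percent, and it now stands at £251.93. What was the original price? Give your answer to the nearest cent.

The overall multiplier applied was 0.583 × 1.25 × 0.761 = 0.55457875.
So the original price was £251.93 ÷ 0.55457875 ≈ £454.27.

£454.27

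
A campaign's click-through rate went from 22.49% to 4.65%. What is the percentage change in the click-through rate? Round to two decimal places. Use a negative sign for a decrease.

The change is 4.65 − 22.49 = -17.84 percentage points.
Relative to the original 22.49%, that is -17.84 ÷ 22.49 ≈ -79.32%.

-79.32%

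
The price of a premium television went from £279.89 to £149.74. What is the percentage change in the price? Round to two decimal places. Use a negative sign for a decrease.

Change: £149.74 − £279.89 = -£130.15.
Relative to the original: -£130.15 ÷ £279.89 ≈ -46.50%.

-46.50%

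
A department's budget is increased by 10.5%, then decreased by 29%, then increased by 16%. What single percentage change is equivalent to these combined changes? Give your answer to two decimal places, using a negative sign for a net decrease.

-8.99%

A 10.5% increase multiplies by 1.105.
Then a 29% decrease: 1.105 × 0.71 = 0.78455.
Then a 16% increase: 0.78455 × 1.16 = 0.910078.
Overall factor 0.910078, i.e. -8.99%.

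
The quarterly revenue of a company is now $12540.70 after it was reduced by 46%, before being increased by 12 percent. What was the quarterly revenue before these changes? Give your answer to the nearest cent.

Undoing the 12% increase: $12540.70 ÷ 1.12 ≈ $11197.053571.
Undoing the 46% decrease: $11197.053571 ÷ 0.54 ≈ $20735.28.

$20735.28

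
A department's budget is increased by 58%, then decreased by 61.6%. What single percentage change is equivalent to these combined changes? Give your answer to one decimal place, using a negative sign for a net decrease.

A 58% increase multiplies by 1.58.
Then a 61.6% decrease: 1.58 × 0.384 = 0.60672.
Overall factor 0.60672, i.e. -39.3%.

-39.3%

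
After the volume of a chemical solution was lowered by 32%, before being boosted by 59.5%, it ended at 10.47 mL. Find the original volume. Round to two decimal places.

9.65 mL

The overall multiplier applied was 0.68 × 1.595 = 1.0846.
So the original volume was 10.47 ÷ 1.0846 ≈ 9.65 mL.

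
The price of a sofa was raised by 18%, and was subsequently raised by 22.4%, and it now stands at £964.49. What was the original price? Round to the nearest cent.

£667.78

The overall multiplier applied was 1.18 × 1.224 = 1.44432.
So the original price was £964.49 ÷ 1.44432 ≈ £667.78.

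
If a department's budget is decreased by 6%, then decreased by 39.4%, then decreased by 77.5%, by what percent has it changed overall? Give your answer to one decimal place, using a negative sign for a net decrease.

A 6% decrease multiplies by 0.94.
Then a 39.4% decrease: 0.94 × 0.606 = 0.56964.
Then a 77.5% decrease: 0.56964 × 0.225 = 0.128169.
Overall factor 0.128169, i.e. -87.2%.

-87.2%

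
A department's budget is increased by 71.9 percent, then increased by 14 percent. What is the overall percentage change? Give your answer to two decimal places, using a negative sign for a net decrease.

95.97%

The combined multiplier is 1.719 × 1.14 = 1.95966.
That corresponds to an increase of 95.97%.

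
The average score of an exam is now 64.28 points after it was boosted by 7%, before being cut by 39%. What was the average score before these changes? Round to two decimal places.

98.48 points

The overall multiplier applied was 1.07 × 0.61 = 0.6527.
So the original average score was 64.28 ÷ 0.6527 ≈ 98.48 points.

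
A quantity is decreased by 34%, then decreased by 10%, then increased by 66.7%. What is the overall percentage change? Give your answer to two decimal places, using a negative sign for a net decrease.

The combined multiplier is 0.66 × 0.9 × 1.667 = 0.990198.
That corresponds to a decrease of 0.98%.

-0.98%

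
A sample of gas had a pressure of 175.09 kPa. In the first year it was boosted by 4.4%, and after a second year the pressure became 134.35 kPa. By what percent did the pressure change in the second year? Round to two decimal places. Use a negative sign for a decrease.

-26.50%

After the first year: 175.09 × 1.044 = 182.79396.
Second-year multiplier: 134.35 ÷ 182.79396 ≈ 0.734981.
That is a change of -26.50%.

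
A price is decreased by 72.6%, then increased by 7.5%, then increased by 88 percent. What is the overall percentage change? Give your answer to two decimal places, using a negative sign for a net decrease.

-44.62%

A 72.6% decrease multiplies by 0.274.
Then a 7.5% increase: 0.274 × 1.075 = 0.29455.
Then an 88% increase: 0.29455 × 1.88 = 0.553754.
Overall factor 0.553754, i.e. -44.62%.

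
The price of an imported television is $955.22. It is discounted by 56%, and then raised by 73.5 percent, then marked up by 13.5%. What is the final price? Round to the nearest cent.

After the 56% decrease: $955.22 × 0.44 = $420.2968.
After the 73.5% increase: $420.2968 × 1.735 = $729.214948.
13.5% increase: $729.214948 × 1.135 = $827.65896598 ≈ $827.66.

$827.66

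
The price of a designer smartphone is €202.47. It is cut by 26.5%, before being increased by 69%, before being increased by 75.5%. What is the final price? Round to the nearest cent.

Each change multiplies by a factor: 0.735 × 1.69 × 1.755 = 2.17997325.
€202.47 × 2.17997325 = €441.3791839275 ≈ €441.38.

€441.38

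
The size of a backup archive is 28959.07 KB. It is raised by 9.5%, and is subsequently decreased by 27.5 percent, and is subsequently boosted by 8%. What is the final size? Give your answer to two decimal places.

24829.07 KB

Apply the 9.5% increase: 28959.07 × 1.095 = 31710.18165.
Apply the 27.5% decrease: 31710.18165 × 0.725 = 22989.88169625.
8% increase: 22989.88169625 × 1.08 = 24829.07223195 ≈ 24829.07.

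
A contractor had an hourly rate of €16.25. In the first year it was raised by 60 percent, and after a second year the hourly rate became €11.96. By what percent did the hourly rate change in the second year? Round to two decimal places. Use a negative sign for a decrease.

After the first year: €16.25 × 1.6 = €26.
Second-year multiplier: €11.96 ÷ €26 ≈ 0.46.
That is a change of -54.00%.

-54.00%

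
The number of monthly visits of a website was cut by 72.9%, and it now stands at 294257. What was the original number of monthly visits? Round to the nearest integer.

1085819

The overall multiplier applied was 0.271.
So the original number of monthly visits was 294257 ÷ 0.271 ≈ 1085819.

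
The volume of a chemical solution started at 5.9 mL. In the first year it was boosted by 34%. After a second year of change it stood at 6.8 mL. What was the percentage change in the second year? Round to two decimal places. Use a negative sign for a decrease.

-13.99%

After the first year: 5.9 × 1.34 = 7.906.
Second-year multiplier: 6.8 ÷ 7.906 ≈ 0.860106.
That is a change of -13.99%.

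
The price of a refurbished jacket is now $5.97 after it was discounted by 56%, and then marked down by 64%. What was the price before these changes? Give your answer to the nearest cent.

The overall multiplier applied was 0.44 × 0.36 = 0.1584.
So the original price was $5.97 ÷ 0.1584 ≈ $37.69.

$37.69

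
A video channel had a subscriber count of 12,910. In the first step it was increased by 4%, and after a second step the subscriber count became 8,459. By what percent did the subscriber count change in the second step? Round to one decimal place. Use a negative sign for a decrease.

-37.0%

After the first step: 12,910 × 1.04 = 13426.4.
Second-step multiplier: 8,459 ÷ 13426.4 ≈ 0.63003.
That is a change of -37.0%.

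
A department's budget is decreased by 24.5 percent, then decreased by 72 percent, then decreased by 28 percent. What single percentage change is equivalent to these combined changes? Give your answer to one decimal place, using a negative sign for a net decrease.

-84.8%

A 24.5% decrease multiplies by 0.755.
Then a 72% decrease: 0.755 × 0.28 = 0.2114.
Then a 28% decrease: 0.2114 × 0.72 = 0.152208.
Overall factor 0.152208, i.e. -84.8%.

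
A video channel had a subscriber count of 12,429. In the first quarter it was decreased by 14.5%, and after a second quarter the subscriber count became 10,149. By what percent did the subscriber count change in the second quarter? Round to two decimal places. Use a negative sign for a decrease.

After the first quarter: 12,429 × 0.855 = 10626.795.
Second-quarter multiplier: 10,149 ÷ 10626.795 ≈ 0.955039.
That is a change of -4.50%.

-4.50%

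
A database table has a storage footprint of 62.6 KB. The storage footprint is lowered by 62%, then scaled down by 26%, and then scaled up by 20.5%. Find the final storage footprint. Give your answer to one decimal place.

After the 62% decrease: 62.6 × 0.38 = 23.788.
26% decrease: 23.788 × 0.74 = 17.60312.
After the 20.5% increase: 17.60312 × 1.205 = 21.2117596 ≈ 21.2.

21.2 KB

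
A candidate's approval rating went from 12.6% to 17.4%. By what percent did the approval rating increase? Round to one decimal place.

38.1%

The change is 17.4 − 12.6 = 4.8 percentage points.
Relative to the original 12.6%, that is 4.8 ÷ 12.6 ≈ 38.1%.
So the approval rating rose by 38.1%.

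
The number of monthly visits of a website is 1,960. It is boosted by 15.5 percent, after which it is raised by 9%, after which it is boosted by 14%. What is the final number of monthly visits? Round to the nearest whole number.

Each change multiplies by a factor: 1.155 × 1.09 × 1.14 = 1.435203.
1,960 × 1.435203 = 2812.99788 ≈ 2,813.

2,813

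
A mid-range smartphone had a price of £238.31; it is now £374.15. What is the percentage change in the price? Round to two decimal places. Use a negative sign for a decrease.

57.00%

Change: £374.15 − £238.31 = £135.84.
Relative to the original: £135.84 ÷ £238.31 ≈ 57.00%.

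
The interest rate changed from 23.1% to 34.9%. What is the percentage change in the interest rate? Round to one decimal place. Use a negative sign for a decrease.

The change is 34.9 − 23.1 = 11.8 percentage points.
Relative to the original 23.1%, that is 11.8 ÷ 23.1 ≈ 51.1%.

51.1%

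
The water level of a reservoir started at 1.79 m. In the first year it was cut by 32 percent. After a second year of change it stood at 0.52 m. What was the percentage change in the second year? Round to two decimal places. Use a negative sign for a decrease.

-57.28%

After the first year: 1.79 × 0.68 = 1.2172.
Second-year multiplier: 0.52 ÷ 1.2172 ≈ 0.42721.
That is a change of -57.28%.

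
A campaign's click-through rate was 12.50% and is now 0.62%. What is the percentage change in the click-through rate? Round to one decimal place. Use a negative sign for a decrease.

-95.0%

The change is 0.62 − 12.50 = -11.88 percentage points.
Relative to the original 12.50%, that is -11.88 ÷ 12.50 ≈ -95.0%.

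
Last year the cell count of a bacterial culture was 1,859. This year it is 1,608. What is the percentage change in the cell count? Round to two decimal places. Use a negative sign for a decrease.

Change: 1,608 − 1,859 = -251.
Relative to the original: -251 ÷ 1,859 ≈ -13.50%.

-13.50%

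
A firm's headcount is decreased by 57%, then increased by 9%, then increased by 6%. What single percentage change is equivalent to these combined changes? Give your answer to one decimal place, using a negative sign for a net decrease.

The combined multiplier is 0.43 × 1.09 × 1.06 = 0.496822.
That corresponds to a decrease of 50.3%.

-50.3%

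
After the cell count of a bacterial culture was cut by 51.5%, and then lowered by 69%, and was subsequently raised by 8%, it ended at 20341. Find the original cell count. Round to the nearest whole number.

125269

The overall multiplier applied was 0.485 × 0.31 × 1.08 = 0.162378.
So the original cell count was 20341 ÷ 0.162378 ≈ 125269.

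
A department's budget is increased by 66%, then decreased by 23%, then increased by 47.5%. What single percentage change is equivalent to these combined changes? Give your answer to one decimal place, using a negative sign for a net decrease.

88.5%

A 66% increase multiplies by 1.66.
Then a 23% decrease: 1.66 × 0.77 = 1.2782.
Then a 47.5% increase: 1.2782 × 1.475 = 1.885345.
Overall factor 1.885345, i.e. 88.5%.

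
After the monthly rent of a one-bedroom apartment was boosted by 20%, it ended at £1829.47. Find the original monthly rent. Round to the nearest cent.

The overall multiplier applied was 1.2.
So the original monthly rent was £1829.47 ÷ 1.2 ≈ £1524.56.

£1524.56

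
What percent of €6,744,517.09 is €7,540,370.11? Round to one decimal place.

€7,540,370.11 ÷ €6,744,517.09 ≈ 111.8%.

111.8%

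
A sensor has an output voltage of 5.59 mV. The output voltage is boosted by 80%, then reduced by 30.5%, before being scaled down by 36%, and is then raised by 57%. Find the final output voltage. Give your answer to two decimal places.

After the 80% increase: 5.59 × 1.8 = 10.062.
Apply the 30.5% decrease: 10.062 × 0.695 = 6.99309.
Apply the 36% decrease: 6.99309 × 0.64 = 4.4755776.
After the 57% increase: 4.4755776 × 1.57 = 7.026656832 ≈ 7.03.

7.03 mV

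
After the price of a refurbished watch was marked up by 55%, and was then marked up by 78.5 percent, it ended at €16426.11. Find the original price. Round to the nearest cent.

€5936.97

Undoing the 78.5% increase: €16426.11 ÷ 1.785 ≈ €9202.302521.
Undoing the 55% increase: €9202.302521 ÷ 1.55 ≈ €5936.97.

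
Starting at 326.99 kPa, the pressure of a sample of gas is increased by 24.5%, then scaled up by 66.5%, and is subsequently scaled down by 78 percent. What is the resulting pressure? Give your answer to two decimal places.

149.12 kPa

Each change multiplies by a factor: 1.245 × 1.665 × 0.22 = 0.4560435.
326.99 × 0.4560435 = 149.121664065 ≈ 149.12.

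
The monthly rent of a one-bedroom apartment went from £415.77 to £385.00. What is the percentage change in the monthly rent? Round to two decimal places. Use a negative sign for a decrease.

Change: £385.00 − £415.77 = -£30.77.
Relative to the original: -£30.77 ÷ £415.77 ≈ -7.40%.

-7.40%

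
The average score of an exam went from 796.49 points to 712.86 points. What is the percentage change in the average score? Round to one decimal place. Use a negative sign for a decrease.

-10.5%

Change: 712.86 − 796.49 = -83.63.
Relative to the original: -83.63 ÷ 796.49 ≈ -10.5%.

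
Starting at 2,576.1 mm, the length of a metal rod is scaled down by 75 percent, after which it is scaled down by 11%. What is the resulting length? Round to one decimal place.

Each change multiplies by a factor: 0.25 × 0.89 = 0.2225.
2,576.1 × 0.2225 = 573.18225 ≈ 573.2.

573.2 mm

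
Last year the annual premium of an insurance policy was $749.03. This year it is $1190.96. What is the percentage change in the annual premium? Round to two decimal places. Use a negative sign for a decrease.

Change: $1190.96 − $749.03 = $441.93.
Relative to the original: $441.93 ÷ $749.03 ≈ 59.00%.

59.00%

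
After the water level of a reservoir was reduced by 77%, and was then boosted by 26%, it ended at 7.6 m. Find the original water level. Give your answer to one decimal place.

Undoing the 26% increase: 7.6 ÷ 1.26 ≈ 6.031746.
Undoing the 77% decrease: 6.031746 ÷ 0.23 ≈ 26.2 m.

26.2 m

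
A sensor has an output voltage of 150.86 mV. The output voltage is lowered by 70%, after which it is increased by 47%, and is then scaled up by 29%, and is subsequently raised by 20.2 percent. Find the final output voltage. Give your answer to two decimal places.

103.16 mV

After the 70% decrease: 150.86 × 0.3 = 45.258.
47% increase: 45.258 × 1.47 = 66.52926.
Apply the 29% increase: 66.52926 × 1.29 = 85.8227454.
After the 20.2% increase: 85.8227454 × 1.202 = 103.1589399708 ≈ 103.16.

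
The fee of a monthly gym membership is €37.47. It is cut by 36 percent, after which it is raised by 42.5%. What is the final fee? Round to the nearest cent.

Each change multiplies by a factor: 0.64 × 1.425 = 0.912.
€37.47 × 0.912 = €34.17264 ≈ €34.17.

€34.17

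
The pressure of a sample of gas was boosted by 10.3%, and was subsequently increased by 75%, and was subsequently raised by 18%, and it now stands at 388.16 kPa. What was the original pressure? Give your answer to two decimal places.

170.42 kPa

Undoing the 18% increase: 388.16 ÷ 1.18 ≈ 328.949153.
Undoing the 75% increase: 328.949153 ÷ 1.75 ≈ 187.970945.
Undoing the 10.3% increase: 187.970945 ÷ 1.103 ≈ 170.42 kPa.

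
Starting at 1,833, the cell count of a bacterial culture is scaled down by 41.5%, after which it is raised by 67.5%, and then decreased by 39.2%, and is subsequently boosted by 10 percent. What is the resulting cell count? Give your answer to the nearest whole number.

Each change multiplies by a factor: 0.585 × 1.675 × 0.608 × 1.1 = 0.6553404.
1,833 × 0.6553404 = 1201.2389532 ≈ 1,201.

1,201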